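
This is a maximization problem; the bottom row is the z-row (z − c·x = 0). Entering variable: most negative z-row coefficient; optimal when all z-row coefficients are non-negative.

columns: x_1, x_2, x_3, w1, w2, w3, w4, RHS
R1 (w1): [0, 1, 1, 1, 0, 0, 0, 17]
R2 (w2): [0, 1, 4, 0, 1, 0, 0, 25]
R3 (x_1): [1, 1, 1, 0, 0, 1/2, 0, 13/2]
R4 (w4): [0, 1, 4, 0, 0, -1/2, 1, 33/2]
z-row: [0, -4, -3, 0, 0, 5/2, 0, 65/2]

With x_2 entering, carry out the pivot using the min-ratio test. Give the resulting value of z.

Ratio test on column x_2 — row 1: 17/1 = 17; row 2: 25/1 = 25; row 3: (13/2)/1 = 13/2; row 4: (33/2)/1 = 33/2. Minimum is 13/2 at row 3 (x_1 leaves); pivot element 1.
Pivot on row 3; the z-row RHS becomes 65/2 − (-4)·(13/2) = 117/2.

117/2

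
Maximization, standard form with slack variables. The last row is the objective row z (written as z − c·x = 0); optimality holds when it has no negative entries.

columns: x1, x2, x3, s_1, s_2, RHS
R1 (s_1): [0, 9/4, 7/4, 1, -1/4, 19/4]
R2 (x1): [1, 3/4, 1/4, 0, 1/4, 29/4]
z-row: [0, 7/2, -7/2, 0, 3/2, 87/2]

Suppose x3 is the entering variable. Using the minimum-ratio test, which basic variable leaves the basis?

Column x3 entries and ratios — s_1: (19/4)/(7/4) = 19/7; x1: (29/4)/(1/4) = 29.
Smallest ratio is 19/7 in the row of s_1, so s_1 leaves.

s_1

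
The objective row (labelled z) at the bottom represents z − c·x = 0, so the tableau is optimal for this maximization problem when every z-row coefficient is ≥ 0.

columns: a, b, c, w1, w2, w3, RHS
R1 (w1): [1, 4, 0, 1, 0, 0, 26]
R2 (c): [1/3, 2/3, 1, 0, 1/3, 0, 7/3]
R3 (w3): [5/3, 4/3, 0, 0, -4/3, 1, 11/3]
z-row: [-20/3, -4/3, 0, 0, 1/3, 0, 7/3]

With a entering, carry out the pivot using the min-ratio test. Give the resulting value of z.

17

Ratio test on column a — row 1: 26/1 = 26; row 2: (7/3)/(1/3) = 7; row 3: (11/3)/(5/3) = 11/5. Minimum is 11/5 at row 3 (w3 leaves); pivot element 5/3.
Pivot on row 3; the z-row RHS becomes 7/3 − (-20/3)·(11/5) = 17.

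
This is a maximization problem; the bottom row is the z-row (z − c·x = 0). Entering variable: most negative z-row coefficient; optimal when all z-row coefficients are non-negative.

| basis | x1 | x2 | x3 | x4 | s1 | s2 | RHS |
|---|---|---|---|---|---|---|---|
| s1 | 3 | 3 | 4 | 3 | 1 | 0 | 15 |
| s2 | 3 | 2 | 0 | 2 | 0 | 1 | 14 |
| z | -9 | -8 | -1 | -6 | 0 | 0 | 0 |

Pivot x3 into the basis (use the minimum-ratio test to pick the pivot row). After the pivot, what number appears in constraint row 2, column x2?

2

Ratio test on column x3 — row 1: 15/4 = 15/4; row 2: entry 0 ≤ 0. Minimum is 15/4 at row 1 (s1 leaves); pivot element 4.
Divide row 1 by 4; eliminate column x3 from the other rows.
Row 2 update in column x2: 2 − 0·(3/4) = 2.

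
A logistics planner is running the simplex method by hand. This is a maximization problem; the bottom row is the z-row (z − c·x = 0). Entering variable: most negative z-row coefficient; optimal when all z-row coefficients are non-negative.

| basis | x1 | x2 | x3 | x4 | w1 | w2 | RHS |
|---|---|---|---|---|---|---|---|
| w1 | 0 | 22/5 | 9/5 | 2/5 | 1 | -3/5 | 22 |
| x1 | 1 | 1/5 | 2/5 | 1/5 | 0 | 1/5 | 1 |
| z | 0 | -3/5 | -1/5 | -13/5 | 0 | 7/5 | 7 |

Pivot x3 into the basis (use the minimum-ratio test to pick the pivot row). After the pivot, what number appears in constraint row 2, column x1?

5/2

Ratio test on column x3 — row 1: 22/(9/5) = 110/9; row 2: 1/(2/5) = 5/2. Minimum is 5/2 at row 2 (x1 leaves); pivot element 2/5.
Divide row 2 by 2/5; eliminate column x3 from the other rows.
In the new row 2, the x1 entry is the old entry divided by the pivot: 1/(2/5) = 5/2.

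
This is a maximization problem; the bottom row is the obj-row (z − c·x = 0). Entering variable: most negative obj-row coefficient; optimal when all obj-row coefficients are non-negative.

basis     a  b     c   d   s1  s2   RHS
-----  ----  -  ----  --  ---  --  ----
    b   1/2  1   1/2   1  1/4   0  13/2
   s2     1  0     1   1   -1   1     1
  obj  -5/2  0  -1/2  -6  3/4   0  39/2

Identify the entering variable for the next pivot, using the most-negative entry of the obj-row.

Negative obj-row entries: a: -5/2, c: -1/2, d: -6.
The most negative is -6 in column d, so d enters.

d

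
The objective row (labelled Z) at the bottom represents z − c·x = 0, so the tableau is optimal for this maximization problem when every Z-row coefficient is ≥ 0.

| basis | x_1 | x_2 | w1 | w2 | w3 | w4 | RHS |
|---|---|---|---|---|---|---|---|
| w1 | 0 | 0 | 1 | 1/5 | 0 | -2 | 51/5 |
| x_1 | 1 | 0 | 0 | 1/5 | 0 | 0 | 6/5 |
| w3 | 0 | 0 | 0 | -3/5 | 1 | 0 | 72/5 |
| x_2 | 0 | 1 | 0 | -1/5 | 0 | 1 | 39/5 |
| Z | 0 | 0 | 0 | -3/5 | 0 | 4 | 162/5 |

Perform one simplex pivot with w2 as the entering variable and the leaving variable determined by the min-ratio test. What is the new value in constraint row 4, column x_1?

Ratio test on column w2 — row 1: (51/5)/(1/5) = 51; row 2: (6/5)/(1/5) = 6; row 3: entry -3/5 ≤ 0; row 4: entry -1/5 ≤ 0. Minimum is 6 at row 2 (x_1 leaves); pivot element 1/5.
Divide row 2 by 1/5; eliminate column w2 from the other rows.
Row 4 update in column x_1: 0 − (-1/5)·5 = 1.

1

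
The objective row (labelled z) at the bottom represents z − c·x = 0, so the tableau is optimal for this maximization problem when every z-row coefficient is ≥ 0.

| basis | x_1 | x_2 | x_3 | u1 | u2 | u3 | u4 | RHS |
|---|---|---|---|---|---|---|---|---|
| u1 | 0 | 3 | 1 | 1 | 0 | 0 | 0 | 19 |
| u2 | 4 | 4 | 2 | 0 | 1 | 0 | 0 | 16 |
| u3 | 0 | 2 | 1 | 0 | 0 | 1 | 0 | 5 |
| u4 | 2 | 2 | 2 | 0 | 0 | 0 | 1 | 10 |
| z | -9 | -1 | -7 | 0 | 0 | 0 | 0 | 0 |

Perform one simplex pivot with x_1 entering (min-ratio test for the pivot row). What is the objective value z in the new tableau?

Ratio test on column x_1 — row 1: entry 0 ≤ 0; row 2: 16/4 = 4; row 3: entry 0 ≤ 0; row 4: 10/2 = 5. Minimum is 4 at row 2 (u2 leaves); pivot element 4.
Pivot on row 2; the z-row RHS becomes 0 − (-9)·4 = 36.

36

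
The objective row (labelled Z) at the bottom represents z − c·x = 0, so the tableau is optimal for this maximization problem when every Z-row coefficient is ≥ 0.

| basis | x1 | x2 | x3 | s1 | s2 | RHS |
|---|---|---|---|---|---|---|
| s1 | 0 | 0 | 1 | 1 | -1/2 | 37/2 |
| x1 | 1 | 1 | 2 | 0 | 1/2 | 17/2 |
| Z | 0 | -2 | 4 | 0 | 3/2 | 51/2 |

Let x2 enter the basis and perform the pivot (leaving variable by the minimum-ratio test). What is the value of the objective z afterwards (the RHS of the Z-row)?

Ratio test on column x2 — row 1: entry 0 ≤ 0; row 2: (17/2)/1 = 17/2. Minimum is 17/2 at row 2 (x1 leaves); pivot element 1.
Pivot on row 2; the Z-row RHS becomes 51/2 − (-2)·(17/2) = 85/2.

85/2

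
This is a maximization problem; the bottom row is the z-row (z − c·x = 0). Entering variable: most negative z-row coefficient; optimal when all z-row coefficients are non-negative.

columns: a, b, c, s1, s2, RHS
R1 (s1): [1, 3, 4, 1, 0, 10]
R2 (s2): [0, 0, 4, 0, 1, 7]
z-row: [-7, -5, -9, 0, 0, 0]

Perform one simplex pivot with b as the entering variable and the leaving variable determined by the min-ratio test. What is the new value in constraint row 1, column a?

Ratio test on column b — row 1: 10/3 = 10/3; row 2: entry 0 ≤ 0. Minimum is 10/3 at row 1 (s1 leaves); pivot element 3.
Divide row 1 by 3; eliminate column b from the other rows.
In the new row 1, the a entry is the old entry divided by the pivot: 1/3 = 1/3.

1/3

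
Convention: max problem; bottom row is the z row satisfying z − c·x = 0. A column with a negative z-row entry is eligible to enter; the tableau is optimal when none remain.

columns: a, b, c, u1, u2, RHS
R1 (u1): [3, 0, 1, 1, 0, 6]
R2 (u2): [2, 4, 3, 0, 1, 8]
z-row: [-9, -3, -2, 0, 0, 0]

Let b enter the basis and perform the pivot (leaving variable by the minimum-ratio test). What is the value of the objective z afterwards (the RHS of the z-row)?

6

Ratio test on column b — row 1: entry 0 ≤ 0; row 2: 8/4 = 2. Minimum is 2 at row 2 (u2 leaves); pivot element 4.
Pivot on row 2; the z-row RHS becomes 0 − (-3)·2 = 6.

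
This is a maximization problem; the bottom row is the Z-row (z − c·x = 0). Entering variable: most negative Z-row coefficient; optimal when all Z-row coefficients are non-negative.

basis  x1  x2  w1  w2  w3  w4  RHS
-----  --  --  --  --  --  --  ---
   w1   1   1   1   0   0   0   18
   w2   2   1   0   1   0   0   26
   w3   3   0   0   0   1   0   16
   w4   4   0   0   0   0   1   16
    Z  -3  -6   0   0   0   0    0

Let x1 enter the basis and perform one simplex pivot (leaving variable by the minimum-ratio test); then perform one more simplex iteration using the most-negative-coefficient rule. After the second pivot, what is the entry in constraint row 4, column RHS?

4

Ratio test on column x1 — row 1: 18/1 = 18; row 2: 26/2 = 13; row 3: 16/3 = 16/3; row 4: 16/4 = 4. Minimum is 4 at row 4 (w4 leaves); pivot element 4.
Divide row 4 by 4; eliminate column x1 from the other rows.
Second iteration: most negative Z-row entry is -6 in column x2, so x2 enters.
Ratio test on column x2 — row 1: 14/1 = 14; row 2: 18/1 = 18; row 3: entry 0 ≤ 0; row 4: entry 0 ≤ 0. Minimum is 14 at row 1 (w1 leaves); pivot element 1.
Divide row 1 by 1; eliminate column x2 from the other rows.
After both pivots, the entry at constraint row 4, column RHS is 4.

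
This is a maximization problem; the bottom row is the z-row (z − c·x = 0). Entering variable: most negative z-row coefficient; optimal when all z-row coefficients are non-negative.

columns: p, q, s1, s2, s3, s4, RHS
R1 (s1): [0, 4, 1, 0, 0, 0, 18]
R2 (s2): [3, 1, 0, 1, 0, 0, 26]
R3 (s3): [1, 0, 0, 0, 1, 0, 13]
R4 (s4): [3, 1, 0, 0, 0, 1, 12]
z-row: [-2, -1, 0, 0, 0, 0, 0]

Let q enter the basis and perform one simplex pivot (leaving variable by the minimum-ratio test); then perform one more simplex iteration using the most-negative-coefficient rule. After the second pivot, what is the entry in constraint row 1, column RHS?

9/2

Ratio test on column q — row 1: 18/4 = 9/2; row 2: 26/1 = 26; row 3: entry 0 ≤ 0; row 4: 12/1 = 12. Minimum is 9/2 at row 1 (s1 leaves); pivot element 4.
Divide row 1 by 4; eliminate column q from the other rows.
Second iteration: most negative z-row entry is -2 in column p, so p enters.
Ratio test on column p — row 1: entry 0 ≤ 0; row 2: (43/2)/3 = 43/6; row 3: 13/1 = 13; row 4: (15/2)/3 = 5/2. Minimum is 5/2 at row 4 (s4 leaves); pivot element 3.
Divide row 4 by 3; eliminate column p from the other rows.
After both pivots, the entry at constraint row 1, column RHS is 9/2.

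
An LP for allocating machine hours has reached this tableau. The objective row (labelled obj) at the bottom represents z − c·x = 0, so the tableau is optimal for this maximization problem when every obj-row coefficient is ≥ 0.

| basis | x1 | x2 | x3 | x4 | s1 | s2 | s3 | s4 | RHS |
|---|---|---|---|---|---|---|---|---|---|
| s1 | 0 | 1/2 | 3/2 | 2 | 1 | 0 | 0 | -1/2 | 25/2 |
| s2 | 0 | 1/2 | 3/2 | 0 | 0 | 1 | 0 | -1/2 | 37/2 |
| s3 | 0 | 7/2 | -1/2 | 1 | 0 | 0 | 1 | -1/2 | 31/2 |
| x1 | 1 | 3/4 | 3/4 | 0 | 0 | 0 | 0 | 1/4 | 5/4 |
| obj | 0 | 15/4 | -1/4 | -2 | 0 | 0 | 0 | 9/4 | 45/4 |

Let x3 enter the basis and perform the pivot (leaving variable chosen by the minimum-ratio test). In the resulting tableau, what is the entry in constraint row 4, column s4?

Ratio test on column x3 — row 1: (25/2)/(3/2) = 25/3; row 2: (37/2)/(3/2) = 37/3; row 3: entry -1/2 ≤ 0; row 4: (5/4)/(3/4) = 5/3. Minimum is 5/3 at row 4 (x1 leaves); pivot element 3/4.
Divide row 4 by 3/4; eliminate column x3 from the other rows.
In the new row 4, the s4 entry is the old entry divided by the pivot: (1/4)/(3/4) = 1/3.

1/3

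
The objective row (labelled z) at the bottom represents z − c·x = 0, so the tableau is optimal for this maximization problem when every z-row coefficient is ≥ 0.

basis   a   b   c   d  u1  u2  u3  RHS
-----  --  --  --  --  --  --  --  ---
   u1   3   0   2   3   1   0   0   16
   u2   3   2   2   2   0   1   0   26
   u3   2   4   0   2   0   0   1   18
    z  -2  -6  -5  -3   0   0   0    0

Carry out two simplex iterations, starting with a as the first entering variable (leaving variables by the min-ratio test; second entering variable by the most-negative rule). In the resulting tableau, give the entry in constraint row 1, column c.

Ratio test on column a — row 1: 16/3 = 16/3; row 2: 26/3 = 26/3; row 3: 18/2 = 9. Minimum is 16/3 at row 1 (u1 leaves); pivot element 3.
Divide row 1 by 3; eliminate column a from the other rows.
Second iteration: most negative z-row entry is -6 in column b, so b enters.
Ratio test on column b — row 1: entry 0 ≤ 0; row 2: 10/2 = 5; row 3: (22/3)/4 = 11/6. Minimum is 11/6 at row 3 (u3 leaves); pivot element 4.
Divide row 3 by 4; eliminate column b from the other rows.
After both pivots, the entry at constraint row 1, column c is 2/3.

2/3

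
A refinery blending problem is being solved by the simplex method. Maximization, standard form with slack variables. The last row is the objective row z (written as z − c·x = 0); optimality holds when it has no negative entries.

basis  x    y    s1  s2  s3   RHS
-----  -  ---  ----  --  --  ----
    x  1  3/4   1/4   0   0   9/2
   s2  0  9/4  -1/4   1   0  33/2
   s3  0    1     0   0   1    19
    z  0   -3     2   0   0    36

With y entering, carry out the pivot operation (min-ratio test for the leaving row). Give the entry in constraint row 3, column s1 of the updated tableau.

-1/3

Ratio test on column y — row 1: (9/2)/(3/4) = 6; row 2: (33/2)/(9/4) = 22/3; row 3: 19/1 = 19. Minimum is 6 at row 1 (x leaves); pivot element 3/4.
Divide row 1 by 3/4; eliminate column y from the other rows.
Row 3 update in column s1: 0 − 1·(1/3) = -1/3.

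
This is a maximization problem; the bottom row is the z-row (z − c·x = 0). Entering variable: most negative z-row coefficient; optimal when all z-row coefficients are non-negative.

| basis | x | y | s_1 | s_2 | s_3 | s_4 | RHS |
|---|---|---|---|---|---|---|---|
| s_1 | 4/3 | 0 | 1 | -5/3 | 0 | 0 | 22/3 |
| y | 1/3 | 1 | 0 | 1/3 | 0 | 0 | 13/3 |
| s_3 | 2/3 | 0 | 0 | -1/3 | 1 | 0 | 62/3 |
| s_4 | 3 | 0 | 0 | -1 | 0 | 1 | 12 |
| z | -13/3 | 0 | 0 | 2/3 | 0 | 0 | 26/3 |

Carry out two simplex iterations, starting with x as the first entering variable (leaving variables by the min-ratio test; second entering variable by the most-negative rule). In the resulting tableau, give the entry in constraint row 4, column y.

Ratio test on column x — row 1: (22/3)/(4/3) = 11/2; row 2: (13/3)/(1/3) = 13; row 3: (62/3)/(2/3) = 31; row 4: 12/3 = 4. Minimum is 4 at row 4 (s_4 leaves); pivot element 3.
Divide row 4 by 3; eliminate column x from the other rows.
Second iteration: most negative z-row entry is -7/9 in column s_2, so s_2 enters.
Ratio test on column s_2 — row 1: entry -11/9 ≤ 0; row 2: 3/(4/9) = 27/4; row 3: entry -1/9 ≤ 0; row 4: entry -1/3 ≤ 0. Minimum is 27/4 at row 2 (y leaves); pivot element 4/9.
Divide row 2 by 4/9; eliminate column s_2 from the other rows.
After both pivots, the entry at constraint row 4, column y is 3/4.

3/4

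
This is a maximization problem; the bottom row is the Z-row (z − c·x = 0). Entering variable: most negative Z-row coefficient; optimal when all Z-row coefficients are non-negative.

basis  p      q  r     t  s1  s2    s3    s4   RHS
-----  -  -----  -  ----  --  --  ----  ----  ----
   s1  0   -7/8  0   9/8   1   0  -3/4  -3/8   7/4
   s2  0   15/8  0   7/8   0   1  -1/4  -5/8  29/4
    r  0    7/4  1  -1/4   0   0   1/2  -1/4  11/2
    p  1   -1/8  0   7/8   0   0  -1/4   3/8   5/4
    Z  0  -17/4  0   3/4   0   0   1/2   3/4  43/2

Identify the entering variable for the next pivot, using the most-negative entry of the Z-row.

Negative Z-row entries: q: -17/4.
The most negative is -17/4 in column q, so q enters.

q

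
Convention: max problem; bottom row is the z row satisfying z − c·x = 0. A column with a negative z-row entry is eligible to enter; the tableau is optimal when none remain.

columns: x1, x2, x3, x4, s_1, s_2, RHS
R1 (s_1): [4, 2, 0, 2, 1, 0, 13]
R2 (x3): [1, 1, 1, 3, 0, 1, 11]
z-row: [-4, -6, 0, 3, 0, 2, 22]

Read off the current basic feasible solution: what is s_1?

s_1 is basic (row 1); its value is the RHS of that row, 13.

13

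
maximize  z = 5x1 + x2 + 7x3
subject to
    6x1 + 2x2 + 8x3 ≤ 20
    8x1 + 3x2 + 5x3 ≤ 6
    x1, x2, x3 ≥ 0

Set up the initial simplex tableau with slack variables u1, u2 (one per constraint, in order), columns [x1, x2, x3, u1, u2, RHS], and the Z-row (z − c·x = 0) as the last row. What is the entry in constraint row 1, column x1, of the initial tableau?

6

Constraint 1 has coefficient 6 on x1.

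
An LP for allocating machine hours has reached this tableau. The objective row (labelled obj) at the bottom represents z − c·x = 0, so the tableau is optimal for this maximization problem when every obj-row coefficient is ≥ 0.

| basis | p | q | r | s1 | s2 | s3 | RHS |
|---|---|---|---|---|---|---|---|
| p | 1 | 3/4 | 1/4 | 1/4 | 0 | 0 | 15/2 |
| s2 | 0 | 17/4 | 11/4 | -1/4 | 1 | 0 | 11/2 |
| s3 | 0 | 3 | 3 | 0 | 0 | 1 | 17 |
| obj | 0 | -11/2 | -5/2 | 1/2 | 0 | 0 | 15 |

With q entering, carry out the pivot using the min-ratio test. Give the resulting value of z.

Ratio test on column q — row 1: (15/2)/(3/4) = 10; row 2: (11/2)/(17/4) = 22/17; row 3: 17/3 = 17/3. Minimum is 22/17 at row 2 (s2 leaves); pivot element 17/4.
Pivot on row 2; the obj-row RHS becomes 15 − (-11/2)·(22/17) = 376/17.

376/17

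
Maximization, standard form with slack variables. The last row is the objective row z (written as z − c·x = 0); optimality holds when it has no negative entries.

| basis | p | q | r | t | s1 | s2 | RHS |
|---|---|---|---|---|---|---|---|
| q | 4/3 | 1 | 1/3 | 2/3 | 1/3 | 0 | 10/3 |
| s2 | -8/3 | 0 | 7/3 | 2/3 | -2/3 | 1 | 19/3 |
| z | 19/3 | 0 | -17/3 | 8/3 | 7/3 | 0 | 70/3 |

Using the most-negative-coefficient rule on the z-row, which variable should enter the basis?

Negative z-row entries: r: -17/3.
The most negative is -17/3 in column r, so r enters.

r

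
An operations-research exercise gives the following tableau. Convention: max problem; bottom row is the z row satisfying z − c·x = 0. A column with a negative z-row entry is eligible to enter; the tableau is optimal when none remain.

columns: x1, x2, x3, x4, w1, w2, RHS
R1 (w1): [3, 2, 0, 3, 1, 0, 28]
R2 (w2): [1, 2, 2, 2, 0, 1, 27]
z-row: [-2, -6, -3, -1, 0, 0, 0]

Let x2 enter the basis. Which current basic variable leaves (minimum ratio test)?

w2

Column x2 entries and ratios — w1: 28/2 = 14; w2: 27/2 = 27/2.
Smallest ratio is 27/2 in the row of w2, so w2 leaves.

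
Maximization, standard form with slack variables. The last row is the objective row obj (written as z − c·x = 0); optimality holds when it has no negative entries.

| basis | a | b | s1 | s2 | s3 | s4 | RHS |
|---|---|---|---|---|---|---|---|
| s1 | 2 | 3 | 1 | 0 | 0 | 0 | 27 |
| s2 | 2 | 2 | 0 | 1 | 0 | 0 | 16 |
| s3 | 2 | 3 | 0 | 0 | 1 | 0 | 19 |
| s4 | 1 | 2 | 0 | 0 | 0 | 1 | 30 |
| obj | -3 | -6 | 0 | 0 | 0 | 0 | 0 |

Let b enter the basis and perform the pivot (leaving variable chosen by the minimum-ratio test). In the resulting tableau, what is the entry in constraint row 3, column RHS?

19/3

Ratio test on column b — row 1: 27/3 = 9; row 2: 16/2 = 8; row 3: 19/3 = 19/3; row 4: 30/2 = 15. Minimum is 19/3 at row 3 (s3 leaves); pivot element 3.
Divide row 3 by 3; eliminate column b from the other rows.
In the new row 3, the RHS entry is the old entry divided by the pivot: 19/3 = 19/3.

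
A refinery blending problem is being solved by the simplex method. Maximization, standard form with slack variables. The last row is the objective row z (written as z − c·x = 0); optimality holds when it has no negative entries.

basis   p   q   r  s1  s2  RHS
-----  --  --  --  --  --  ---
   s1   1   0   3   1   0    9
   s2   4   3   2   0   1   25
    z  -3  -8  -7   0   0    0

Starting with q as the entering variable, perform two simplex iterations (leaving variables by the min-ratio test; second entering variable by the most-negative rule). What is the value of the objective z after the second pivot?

215/3

Ratio test on column q — row 1: entry 0 ≤ 0; row 2: 25/3 = 25/3. Minimum is 25/3 at row 2 (s2 leaves); pivot element 3.
Pivot on row 2; the z-row RHS becomes 0 − (-8)·(25/3) = 200/3.
Next entering variable (most negative z-row entry -5/3): r.
Ratio test on column r — row 1: 9/3 = 3; row 2: (25/3)/(2/3) = 25/2. Minimum is 3 at row 1 (s1 leaves); pivot element 3.
After the second pivot the z-row RHS is 200/3 − (-5/3)·3 = 215/3.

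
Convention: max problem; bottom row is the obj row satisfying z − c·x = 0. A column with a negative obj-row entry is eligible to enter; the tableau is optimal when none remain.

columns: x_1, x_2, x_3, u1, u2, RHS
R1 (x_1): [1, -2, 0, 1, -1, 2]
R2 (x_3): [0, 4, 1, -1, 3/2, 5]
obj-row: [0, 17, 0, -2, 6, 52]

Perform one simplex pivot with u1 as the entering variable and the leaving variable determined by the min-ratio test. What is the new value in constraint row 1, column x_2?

-2

Ratio test on column u1 — row 1: 2/1 = 2; row 2: entry -1 ≤ 0. Minimum is 2 at row 1 (x_1 leaves); pivot element 1.
Divide row 1 by 1; eliminate column u1 from the other rows.
In the new row 1, the x_2 entry is the old entry divided by the pivot: (-2)/1 = -2.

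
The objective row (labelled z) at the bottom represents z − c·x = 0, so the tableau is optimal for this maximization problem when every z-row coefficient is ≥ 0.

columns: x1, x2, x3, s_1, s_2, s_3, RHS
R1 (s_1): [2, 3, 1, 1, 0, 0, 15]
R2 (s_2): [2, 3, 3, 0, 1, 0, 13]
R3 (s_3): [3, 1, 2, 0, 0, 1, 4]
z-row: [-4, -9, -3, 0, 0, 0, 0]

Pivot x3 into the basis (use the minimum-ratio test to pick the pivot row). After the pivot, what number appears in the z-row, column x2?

-15/2

Ratio test on column x3 — row 1: 15/1 = 15; row 2: 13/3 = 13/3; row 3: 4/2 = 2. Minimum is 2 at row 3 (s_3 leaves); pivot element 2.
Divide row 3 by 2; eliminate column x3 from the other rows.
z-row update in column x2: -9 − (-3)·(1/2) = -15/2.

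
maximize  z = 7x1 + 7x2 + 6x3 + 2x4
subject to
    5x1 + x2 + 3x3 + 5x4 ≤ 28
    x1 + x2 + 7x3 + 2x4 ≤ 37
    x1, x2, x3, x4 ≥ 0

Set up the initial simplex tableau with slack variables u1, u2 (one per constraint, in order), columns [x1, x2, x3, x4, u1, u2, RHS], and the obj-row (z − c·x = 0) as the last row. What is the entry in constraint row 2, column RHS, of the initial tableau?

The RHS of constraint 2 is b_2 = 37.

37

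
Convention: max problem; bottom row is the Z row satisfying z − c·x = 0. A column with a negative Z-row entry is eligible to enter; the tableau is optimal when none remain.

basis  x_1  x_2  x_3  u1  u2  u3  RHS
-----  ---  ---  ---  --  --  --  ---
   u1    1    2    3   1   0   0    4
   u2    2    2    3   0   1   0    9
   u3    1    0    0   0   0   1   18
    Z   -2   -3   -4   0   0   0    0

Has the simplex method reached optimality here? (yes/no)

The Z-row has a negative entry -4 in column x_3, so it is not optimal.

no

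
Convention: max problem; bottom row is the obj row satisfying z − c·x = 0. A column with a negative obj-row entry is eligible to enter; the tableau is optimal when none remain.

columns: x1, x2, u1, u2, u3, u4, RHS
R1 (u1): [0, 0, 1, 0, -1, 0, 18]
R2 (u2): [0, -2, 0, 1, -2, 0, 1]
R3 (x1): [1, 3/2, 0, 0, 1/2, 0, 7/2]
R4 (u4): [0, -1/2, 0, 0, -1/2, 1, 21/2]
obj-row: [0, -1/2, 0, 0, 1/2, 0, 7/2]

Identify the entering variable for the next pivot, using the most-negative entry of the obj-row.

Negative obj-row entries: x2: -1/2.
The most negative is -1/2 in column x2, so x2 enters.

x2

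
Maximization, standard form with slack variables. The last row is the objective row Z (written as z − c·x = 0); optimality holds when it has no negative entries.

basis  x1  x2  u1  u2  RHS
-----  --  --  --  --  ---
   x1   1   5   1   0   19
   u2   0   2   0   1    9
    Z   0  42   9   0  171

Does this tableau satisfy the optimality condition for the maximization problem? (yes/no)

Every Z-row coefficient is ≥ 0, so the tableau is optimal.

yes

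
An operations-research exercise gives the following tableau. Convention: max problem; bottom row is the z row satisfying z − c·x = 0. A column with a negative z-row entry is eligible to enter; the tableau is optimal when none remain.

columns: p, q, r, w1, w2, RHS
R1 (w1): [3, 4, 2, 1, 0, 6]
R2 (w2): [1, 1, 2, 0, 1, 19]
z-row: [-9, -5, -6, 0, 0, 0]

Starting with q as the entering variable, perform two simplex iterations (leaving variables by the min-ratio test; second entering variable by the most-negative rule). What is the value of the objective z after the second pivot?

18

Ratio test on column q — row 1: 6/4 = 3/2; row 2: 19/1 = 19. Minimum is 3/2 at row 1 (w1 leaves); pivot element 4.
Pivot on row 1; the z-row RHS becomes 0 − (-5)·(3/2) = 15/2.
Next entering variable (most negative z-row entry -21/4): p.
Ratio test on column p — row 1: (3/2)/(3/4) = 2; row 2: (35/2)/(1/4) = 70. Minimum is 2 at row 1 (q leaves); pivot element 3/4.
After the second pivot the z-row RHS is 15/2 − (-21/4)·2 = 18.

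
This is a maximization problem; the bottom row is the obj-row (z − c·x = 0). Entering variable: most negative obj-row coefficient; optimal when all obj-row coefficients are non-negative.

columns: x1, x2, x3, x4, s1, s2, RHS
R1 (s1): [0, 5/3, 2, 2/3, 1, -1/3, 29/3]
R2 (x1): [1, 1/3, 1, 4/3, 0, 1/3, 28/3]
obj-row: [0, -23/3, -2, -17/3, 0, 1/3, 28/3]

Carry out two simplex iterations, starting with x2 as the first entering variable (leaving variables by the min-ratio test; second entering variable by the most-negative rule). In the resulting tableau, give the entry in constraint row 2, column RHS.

37/6

Ratio test on column x2 — row 1: (29/3)/(5/3) = 29/5; row 2: (28/3)/(1/3) = 28. Minimum is 29/5 at row 1 (s1 leaves); pivot element 5/3.
Divide row 1 by 5/3; eliminate column x2 from the other rows.
Second iteration: most negative obj-row entry is -13/5 in column x4, so x4 enters.
Ratio test on column x4 — row 1: (29/5)/(2/5) = 29/2; row 2: (37/5)/(6/5) = 37/6. Minimum is 37/6 at row 2 (x1 leaves); pivot element 6/5.
Divide row 2 by 6/5; eliminate column x4 from the other rows.
After both pivots, the entry at constraint row 2, column RHS is 37/6.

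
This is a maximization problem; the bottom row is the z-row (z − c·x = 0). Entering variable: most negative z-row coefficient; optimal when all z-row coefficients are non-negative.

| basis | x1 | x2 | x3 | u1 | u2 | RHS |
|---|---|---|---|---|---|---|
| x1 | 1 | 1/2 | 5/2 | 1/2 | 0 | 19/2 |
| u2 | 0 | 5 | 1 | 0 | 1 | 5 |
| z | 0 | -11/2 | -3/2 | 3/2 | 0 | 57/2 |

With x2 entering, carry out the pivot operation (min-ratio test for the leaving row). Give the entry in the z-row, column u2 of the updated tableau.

11/10

Ratio test on column x2 — row 1: (19/2)/(1/2) = 19; row 2: 5/5 = 1. Minimum is 1 at row 2 (u2 leaves); pivot element 5.
Divide row 2 by 5; eliminate column x2 from the other rows.
z-row update in column u2: 0 − (-11/2)·(1/5) = 11/10.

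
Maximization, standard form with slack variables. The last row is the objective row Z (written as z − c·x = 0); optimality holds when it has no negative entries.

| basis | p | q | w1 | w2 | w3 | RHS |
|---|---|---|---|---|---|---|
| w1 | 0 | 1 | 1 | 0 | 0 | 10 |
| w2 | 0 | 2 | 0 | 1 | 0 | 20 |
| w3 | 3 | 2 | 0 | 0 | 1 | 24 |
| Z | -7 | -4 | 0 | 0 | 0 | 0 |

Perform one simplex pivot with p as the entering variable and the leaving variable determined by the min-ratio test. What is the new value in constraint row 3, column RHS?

8

Ratio test on column p — row 1: entry 0 ≤ 0; row 2: entry 0 ≤ 0; row 3: 24/3 = 8. Minimum is 8 at row 3 (w3 leaves); pivot element 3.
Divide row 3 by 3; eliminate column p from the other rows.
In the new row 3, the RHS entry is the old entry divided by the pivot: 24/3 = 8.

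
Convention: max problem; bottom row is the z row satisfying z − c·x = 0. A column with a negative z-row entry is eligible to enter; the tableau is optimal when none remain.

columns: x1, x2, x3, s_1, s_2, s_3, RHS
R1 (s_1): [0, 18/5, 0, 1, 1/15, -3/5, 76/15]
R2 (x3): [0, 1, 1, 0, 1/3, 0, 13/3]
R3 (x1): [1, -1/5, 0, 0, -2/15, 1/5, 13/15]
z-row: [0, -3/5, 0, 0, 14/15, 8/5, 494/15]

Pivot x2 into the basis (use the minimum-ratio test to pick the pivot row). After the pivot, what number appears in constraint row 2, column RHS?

79/27

Ratio test on column x2 — row 1: (76/15)/(18/5) = 38/27; row 2: (13/3)/1 = 13/3; row 3: entry -1/5 ≤ 0. Minimum is 38/27 at row 1 (s_1 leaves); pivot element 18/5.
Divide row 1 by 18/5; eliminate column x2 from the other rows.
Row 2 update in column RHS: 13/3 − 1·(38/27) = 79/27.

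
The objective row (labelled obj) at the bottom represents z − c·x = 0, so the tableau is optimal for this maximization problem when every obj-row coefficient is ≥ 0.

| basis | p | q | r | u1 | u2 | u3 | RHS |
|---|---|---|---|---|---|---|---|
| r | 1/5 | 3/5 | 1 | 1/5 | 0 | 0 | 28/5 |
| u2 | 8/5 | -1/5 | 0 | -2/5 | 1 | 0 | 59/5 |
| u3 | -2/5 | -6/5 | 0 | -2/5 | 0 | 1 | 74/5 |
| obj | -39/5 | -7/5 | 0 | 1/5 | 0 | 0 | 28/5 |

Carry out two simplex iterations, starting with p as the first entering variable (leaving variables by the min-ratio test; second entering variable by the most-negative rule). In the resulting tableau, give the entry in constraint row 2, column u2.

3/5

Ratio test on column p — row 1: (28/5)/(1/5) = 28; row 2: (59/5)/(8/5) = 59/8; row 3: entry -2/5 ≤ 0. Minimum is 59/8 at row 2 (u2 leaves); pivot element 8/5.
Divide row 2 by 8/5; eliminate column p from the other rows.
Second iteration: most negative obj-row entry is -19/8 in column q, so q enters.
Ratio test on column q — row 1: (33/8)/(5/8) = 33/5; row 2: entry -1/8 ≤ 0; row 3: entry -5/4 ≤ 0. Minimum is 33/5 at row 1 (r leaves); pivot element 5/8.
Divide row 1 by 5/8; eliminate column q from the other rows.
After both pivots, the entry at constraint row 2, column u2 is 3/5.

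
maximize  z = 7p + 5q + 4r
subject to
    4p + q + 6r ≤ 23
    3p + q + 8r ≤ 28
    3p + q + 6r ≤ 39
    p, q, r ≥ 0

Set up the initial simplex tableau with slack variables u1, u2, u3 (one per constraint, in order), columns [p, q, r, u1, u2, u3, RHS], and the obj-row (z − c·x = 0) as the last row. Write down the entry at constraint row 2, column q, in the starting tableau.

1

Constraint 2 has coefficient 1 on q.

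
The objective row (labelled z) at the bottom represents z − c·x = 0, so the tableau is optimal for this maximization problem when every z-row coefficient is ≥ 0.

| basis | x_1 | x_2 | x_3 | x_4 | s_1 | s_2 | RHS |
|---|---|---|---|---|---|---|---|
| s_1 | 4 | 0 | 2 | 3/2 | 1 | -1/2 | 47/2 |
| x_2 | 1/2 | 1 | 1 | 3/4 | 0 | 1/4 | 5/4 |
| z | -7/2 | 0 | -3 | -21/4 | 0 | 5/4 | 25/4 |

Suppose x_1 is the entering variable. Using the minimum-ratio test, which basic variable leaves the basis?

x_2

Column x_1 entries and ratios — s_1: (47/2)/4 = 47/8; x_2: (5/4)/(1/2) = 5/2.
Smallest ratio is 5/2 in the row of x_2, so x_2 leaves.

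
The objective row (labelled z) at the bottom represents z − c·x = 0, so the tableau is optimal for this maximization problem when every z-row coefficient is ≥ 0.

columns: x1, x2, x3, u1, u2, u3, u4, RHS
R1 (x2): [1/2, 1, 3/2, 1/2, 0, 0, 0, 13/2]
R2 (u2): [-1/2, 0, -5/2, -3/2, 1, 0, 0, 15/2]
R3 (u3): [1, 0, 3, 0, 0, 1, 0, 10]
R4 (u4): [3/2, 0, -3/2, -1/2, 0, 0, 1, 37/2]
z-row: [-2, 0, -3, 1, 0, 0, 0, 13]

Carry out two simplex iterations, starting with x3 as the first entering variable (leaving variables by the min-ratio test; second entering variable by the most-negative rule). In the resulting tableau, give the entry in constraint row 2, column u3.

Ratio test on column x3 — row 1: (13/2)/(3/2) = 13/3; row 2: entry -5/2 ≤ 0; row 3: 10/3 = 10/3; row 4: entry -3/2 ≤ 0. Minimum is 10/3 at row 3 (u3 leaves); pivot element 3.
Divide row 3 by 3; eliminate column x3 from the other rows.
Second iteration: most negative z-row entry is -1 in column x1, so x1 enters.
Ratio test on column x1 — row 1: entry 0 ≤ 0; row 2: (95/6)/(1/3) = 95/2; row 3: (10/3)/(1/3) = 10; row 4: (47/2)/2 = 47/4. Minimum is 10 at row 3 (x3 leaves); pivot element 1/3.
Divide row 3 by 1/3; eliminate column x1 from the other rows.
After both pivots, the entry at constraint row 2, column u3 is 1/2.

1/2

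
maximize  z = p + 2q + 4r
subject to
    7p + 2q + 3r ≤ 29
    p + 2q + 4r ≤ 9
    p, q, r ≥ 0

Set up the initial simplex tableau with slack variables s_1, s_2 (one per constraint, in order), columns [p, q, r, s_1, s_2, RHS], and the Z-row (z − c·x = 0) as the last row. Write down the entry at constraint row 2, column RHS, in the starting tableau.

9

The RHS of constraint 2 is b_2 = 9.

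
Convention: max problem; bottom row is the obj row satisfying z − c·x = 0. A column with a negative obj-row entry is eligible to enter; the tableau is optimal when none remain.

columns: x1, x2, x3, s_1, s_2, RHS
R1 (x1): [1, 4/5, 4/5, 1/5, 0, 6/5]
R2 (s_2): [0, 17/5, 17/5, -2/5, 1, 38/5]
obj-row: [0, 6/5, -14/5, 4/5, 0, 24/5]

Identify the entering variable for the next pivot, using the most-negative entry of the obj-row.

Negative obj-row entries: x3: -14/5.
The most negative is -14/5 in column x3, so x3 enters.

x3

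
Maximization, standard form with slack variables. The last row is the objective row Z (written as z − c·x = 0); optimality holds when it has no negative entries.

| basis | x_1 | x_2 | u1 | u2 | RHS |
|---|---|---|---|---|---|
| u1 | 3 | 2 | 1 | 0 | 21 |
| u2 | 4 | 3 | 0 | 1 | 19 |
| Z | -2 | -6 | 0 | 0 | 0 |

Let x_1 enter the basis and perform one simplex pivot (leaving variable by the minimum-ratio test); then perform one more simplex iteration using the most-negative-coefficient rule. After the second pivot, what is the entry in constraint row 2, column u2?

1/3

Ratio test on column x_1 — row 1: 21/3 = 7; row 2: 19/4 = 19/4. Minimum is 19/4 at row 2 (u2 leaves); pivot element 4.
Divide row 2 by 4; eliminate column x_1 from the other rows.
Second iteration: most negative Z-row entry is -9/2 in column x_2, so x_2 enters.
Ratio test on column x_2 — row 1: entry -1/4 ≤ 0; row 2: (19/4)/(3/4) = 19/3. Minimum is 19/3 at row 2 (x_1 leaves); pivot element 3/4.
Divide row 2 by 3/4; eliminate column x_2 from the other rows.
After both pivots, the entry at constraint row 2, column u2 is 1/3.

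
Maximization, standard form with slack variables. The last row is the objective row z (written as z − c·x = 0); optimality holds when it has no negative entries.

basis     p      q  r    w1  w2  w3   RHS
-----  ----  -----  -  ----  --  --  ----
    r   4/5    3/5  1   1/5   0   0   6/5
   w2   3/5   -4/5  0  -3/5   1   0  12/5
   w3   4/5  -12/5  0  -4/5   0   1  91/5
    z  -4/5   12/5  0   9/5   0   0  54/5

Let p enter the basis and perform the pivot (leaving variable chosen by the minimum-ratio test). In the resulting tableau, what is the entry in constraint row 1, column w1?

Ratio test on column p — row 1: (6/5)/(4/5) = 3/2; row 2: (12/5)/(3/5) = 4; row 3: (91/5)/(4/5) = 91/4. Minimum is 3/2 at row 1 (r leaves); pivot element 4/5.
Divide row 1 by 4/5; eliminate column p from the other rows.
In the new row 1, the w1 entry is the old entry divided by the pivot: (1/5)/(4/5) = 1/4.

1/4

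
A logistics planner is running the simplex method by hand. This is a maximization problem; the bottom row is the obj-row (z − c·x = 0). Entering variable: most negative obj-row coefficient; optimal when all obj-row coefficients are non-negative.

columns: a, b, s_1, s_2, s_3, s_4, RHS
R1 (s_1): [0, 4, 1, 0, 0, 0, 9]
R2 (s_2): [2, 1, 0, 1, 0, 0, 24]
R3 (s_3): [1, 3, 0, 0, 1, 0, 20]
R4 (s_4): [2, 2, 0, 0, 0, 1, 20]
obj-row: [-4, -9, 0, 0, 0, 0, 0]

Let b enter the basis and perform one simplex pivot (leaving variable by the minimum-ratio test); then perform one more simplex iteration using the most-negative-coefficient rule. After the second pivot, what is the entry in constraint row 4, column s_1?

-1/4

Ratio test on column b — row 1: 9/4 = 9/4; row 2: 24/1 = 24; row 3: 20/3 = 20/3; row 4: 20/2 = 10. Minimum is 9/4 at row 1 (s_1 leaves); pivot element 4.
Divide row 1 by 4; eliminate column b from the other rows.
Second iteration: most negative obj-row entry is -4 in column a, so a enters.
Ratio test on column a — row 1: entry 0 ≤ 0; row 2: (87/4)/2 = 87/8; row 3: (53/4)/1 = 53/4; row 4: (31/2)/2 = 31/4. Minimum is 31/4 at row 4 (s_4 leaves); pivot element 2.
Divide row 4 by 2; eliminate column a from the other rows.
After both pivots, the entry at constraint row 4, column s_1 is -1/4.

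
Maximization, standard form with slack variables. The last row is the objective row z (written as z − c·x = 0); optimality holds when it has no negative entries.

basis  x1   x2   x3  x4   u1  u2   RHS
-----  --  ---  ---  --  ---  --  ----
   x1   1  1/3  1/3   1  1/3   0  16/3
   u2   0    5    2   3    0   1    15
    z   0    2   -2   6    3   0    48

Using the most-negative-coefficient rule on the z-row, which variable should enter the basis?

Negative z-row entries: x3: -2.
The most negative is -2 in column x3, so x3 enters.

x3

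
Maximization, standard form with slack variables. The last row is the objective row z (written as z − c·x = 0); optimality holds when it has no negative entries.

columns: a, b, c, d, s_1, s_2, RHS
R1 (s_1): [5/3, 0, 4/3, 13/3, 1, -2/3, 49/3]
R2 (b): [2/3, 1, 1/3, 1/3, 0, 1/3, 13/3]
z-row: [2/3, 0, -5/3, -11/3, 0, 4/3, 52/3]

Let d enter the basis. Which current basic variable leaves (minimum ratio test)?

s_1

Column d entries and ratios — s_1: (49/3)/(13/3) = 49/13; b: (13/3)/(1/3) = 13.
Smallest ratio is 49/13 in the row of s_1, so s_1 leaves.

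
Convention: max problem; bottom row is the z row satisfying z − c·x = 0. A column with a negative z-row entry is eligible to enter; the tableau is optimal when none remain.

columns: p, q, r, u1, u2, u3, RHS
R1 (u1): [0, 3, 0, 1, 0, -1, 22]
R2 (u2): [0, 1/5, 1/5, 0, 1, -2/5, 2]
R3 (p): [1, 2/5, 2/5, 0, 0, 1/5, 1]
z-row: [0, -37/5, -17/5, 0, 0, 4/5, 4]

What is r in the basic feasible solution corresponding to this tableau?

0

r is not in the basis, so in the current basic feasible solution r = 0.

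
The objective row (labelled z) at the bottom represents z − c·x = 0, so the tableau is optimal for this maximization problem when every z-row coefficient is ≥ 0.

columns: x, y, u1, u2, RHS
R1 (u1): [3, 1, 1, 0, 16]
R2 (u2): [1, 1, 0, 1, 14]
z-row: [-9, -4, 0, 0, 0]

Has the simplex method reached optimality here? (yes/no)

The z-row has a negative entry -9 in column x, so it is not optimal.

no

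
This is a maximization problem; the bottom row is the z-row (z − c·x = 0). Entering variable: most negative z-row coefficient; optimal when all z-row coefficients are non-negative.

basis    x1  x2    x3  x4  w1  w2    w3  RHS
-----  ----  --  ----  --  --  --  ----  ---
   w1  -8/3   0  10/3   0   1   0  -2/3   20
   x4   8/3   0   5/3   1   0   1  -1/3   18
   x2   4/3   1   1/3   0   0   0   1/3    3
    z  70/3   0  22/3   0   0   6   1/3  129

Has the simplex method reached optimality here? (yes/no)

yes

Every z-row coefficient is ≥ 0, so the tableau is optimal.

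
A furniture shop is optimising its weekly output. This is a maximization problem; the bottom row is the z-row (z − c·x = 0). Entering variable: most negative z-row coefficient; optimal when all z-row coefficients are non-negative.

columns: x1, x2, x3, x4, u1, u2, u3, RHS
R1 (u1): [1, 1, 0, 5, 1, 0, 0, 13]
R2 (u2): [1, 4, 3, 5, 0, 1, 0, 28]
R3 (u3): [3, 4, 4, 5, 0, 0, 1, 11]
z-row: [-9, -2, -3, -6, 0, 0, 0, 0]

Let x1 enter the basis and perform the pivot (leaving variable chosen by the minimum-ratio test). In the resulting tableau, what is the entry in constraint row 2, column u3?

-1/3

Ratio test on column x1 — row 1: 13/1 = 13; row 2: 28/1 = 28; row 3: 11/3 = 11/3. Minimum is 11/3 at row 3 (u3 leaves); pivot element 3.
Divide row 3 by 3; eliminate column x1 from the other rows.
Row 2 update in column u3: 0 − 1·(1/3) = -1/3.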